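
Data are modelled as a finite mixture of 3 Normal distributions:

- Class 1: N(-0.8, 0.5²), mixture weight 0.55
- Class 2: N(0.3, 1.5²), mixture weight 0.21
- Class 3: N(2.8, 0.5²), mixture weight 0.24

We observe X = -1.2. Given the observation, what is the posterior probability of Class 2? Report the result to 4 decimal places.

Posterior ∝ prior × likelihood, so P(k | x) ∝ π_k f_k(x); normalise over all components.
Component likelihoods at x = -1.2:
  L_1 = (1/(0.5·√(2π)))·exp(−(-1.2−-0.8)²/(2·0.5²)) = 0.797885·exp(-0.32000) = 0.579383
  L_2 = (1/(1.5·√(2π)))·exp(−(-1.2−0.3)²/(2·1.5²)) = 0.265962·exp(-0.50000) = 0.161314
  L_3 = (1/(0.5·√(2π)))·exp(−(-1.2−2.8)²/(2·0.5²)) = 0.797885·exp(-32.00000) = 1.01045e-14
Unnormalised posteriors:
  π_1·L_1 = 0.55 × 0.579383 = 0.318661
  π_2·L_2 = 0.21 × 0.161314 = 0.0338759
  π_3·L_3 = 0.24 × 1.01045e-14 = 2.42509e-15
Normaliser: 0.318661 + 0.0338759 + 2.42509e-15 = 0.352537
P(Class 2 | data) ≈ 0.0961

0.0961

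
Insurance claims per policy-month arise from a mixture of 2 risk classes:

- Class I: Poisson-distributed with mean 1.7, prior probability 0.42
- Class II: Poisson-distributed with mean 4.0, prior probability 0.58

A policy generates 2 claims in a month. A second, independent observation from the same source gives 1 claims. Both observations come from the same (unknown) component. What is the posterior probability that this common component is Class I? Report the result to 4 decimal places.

0.8469

P(component k | x) = P(Z=k)·f_k(x) / marginal(x), where marginal(x) = Σ_j P(Z=j)·f_j(x).
Since both observations come from the same component, the likelihood for component k is f_k(x₁)·f_k(x₂).
  L_I = [0.263978] × [0.310562] = 0.0819814
  L_II = [0.146525] × [0.0732626] = 0.0107348
Prior × likelihood for each component:
  P(Z=I)·L_I = 0.42 × 0.0819814 = 0.0344322
  P(Z=II)·L_II = 0.58 × 0.0107348 = 0.00622619
Normaliser: 0.0344322 + 0.00622619 = 0.0406584
P(Class I | x₁,x₂) = 0.0344322 / 0.0406584 ≈ 0.8469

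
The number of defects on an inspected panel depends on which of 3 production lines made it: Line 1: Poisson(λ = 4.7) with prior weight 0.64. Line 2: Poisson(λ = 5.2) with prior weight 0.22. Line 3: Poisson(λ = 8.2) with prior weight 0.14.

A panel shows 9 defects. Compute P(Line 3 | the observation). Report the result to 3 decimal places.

The responsibility of component k is π_k f_k(x) divided by Σ_j π_j f_j(x).
Poisson probabilities:
  f_1 = e^(−4.7)·4.7^9/9! = 0.02805
  f_2 = e^(−5.2)·5.2^9/9! = 0.0422606
  f_3 = e^(−8.2)·8.2^9/9! = 0.126866
Multiply by the mixture weights:
  π_1·f_1 = 0.64 × 0.02805 = 0.017952
  π_2·f_2 = 0.22 × 0.0422606 = 0.00929733
  π_3·f_3 = 0.14 × 0.126866 = 0.0177613
Sum: 0.017952 + 0.00929733 + 0.0177613 = 0.0450107
So the posterior for Line 3 is 0.0177613 / 0.0450107 ≈ 0.395.

0.395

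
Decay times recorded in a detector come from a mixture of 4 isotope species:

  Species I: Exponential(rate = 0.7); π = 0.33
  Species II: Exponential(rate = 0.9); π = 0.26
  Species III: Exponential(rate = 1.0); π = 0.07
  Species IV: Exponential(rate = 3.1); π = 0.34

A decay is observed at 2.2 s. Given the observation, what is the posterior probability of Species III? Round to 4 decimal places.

0.0855

The responsibility of component k is P(Z=k) f_k(x) divided by Σ_j P(Z=j) f_j(x).
Component likelihoods at x = 2.2 s:
  p_I = 0.150067
  p_II = 0.124262
  p_III = 0.110803
  p_IV = 0.00338433
Multiply by the mixture weights:
  P(Z=I)·p_I = 0.33 × 0.150067 = 0.049522
  P(Z=II)·p_II = 0.26 × 0.124262 = 0.0323082
  P(Z=III)·p_III = 0.07 × 0.110803 = 0.00775622
  P(Z=IV)·p_IV = 0.34 × 0.00338433 = 0.00115067
Evidence: 0.049522 + 0.0323082 + 0.00775622 + 0.00115067 = 0.0907371
P(Species III | x) ≈ 0.0855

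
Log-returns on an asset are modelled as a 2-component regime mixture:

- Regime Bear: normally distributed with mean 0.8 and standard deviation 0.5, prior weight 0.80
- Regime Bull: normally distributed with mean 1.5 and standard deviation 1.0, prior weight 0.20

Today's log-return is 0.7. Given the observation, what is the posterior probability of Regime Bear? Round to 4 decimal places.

0.9152

Posterior ∝ prior × likelihood, so P(k | x) ∝ π_k f_k(x); normalise over all components.
Normal densities:
  f_Bear = (1/(0.5·√(2π)))·exp(−(0.7−0.8)²/(2·0.5²)) = 0.797885·exp(-0.02000) = 0.782085
  f_Bull = (1/(1.0·√(2π)))·exp(−(0.7−1.5)²/(2·1.0²)) = 0.398942·exp(-0.32000) = 0.289692
Unnormalised posteriors:
  π_Bear·f_Bear = 0.80 × 0.782085 = 0.625668
  π_Bull·f_Bull = 0.20 × 0.289692 = 0.0579383
Marginal: 0.625668 + 0.0579383 = 0.683607
P(Regime Bear | x) = 0.625668 / 0.683607 ≈ 0.9152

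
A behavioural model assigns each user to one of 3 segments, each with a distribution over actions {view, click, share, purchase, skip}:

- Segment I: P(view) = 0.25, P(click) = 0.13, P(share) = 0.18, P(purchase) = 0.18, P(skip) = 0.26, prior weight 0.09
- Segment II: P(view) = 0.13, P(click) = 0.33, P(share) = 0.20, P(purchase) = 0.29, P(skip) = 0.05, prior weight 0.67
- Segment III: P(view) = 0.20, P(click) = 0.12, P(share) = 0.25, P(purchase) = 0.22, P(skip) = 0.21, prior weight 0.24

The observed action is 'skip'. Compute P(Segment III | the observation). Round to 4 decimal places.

0.4697

By Bayes' theorem, P(k | x) = w_k f_k(x) / Σ_j w_j f_j(x).
Evaluate each component's likelihood at the observed value:
  L_I = P(skip | comp) = 0.26
  L_II = P(skip | comp) = 0.05
  L_III = P(skip | comp) = 0.21
Multiply by the mixture weights:
  w_I·L_I = 0.09 × 0.26 = 0.0234
  w_II·L_II = 0.67 × 0.05 = 0.0335
  w_III·L_III = 0.24 × 0.21 = 0.0504
Sum: 0.0234 + 0.0335 + 0.0504 = 0.1073
So the posterior for Segment III is 0.0504 / 0.1073 ≈ 0.4697.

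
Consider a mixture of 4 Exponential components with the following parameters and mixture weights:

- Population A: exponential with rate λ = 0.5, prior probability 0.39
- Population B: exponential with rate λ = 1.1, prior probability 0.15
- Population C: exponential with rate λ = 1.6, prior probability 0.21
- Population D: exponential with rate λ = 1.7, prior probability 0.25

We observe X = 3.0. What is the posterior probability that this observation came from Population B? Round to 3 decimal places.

By Bayes' theorem, P(k | x) = π_k f_k(x) / Σ_j π_j f_j(x).
Exponential densities:
  L_A = 0.5·e^(−0.5·3.0) = 0.5·e^(−1.5000) = 0.111565
  L_B = 1.1·e^(−1.1·3.0) = 1.1·e^(−3.3000) = 0.0405715
  L_C = 1.6·e^(−1.6·3.0) = 1.6·e^(−4.8000) = 0.0131676
  L_D = 1.7·e^(−1.7·3.0) = 1.7·e^(−5.1000) = 0.0103645
Multiply by the mixture weights:
  π_A·L_A = 0.39 × 0.111565 = 0.0435104
  π_B·L_B = 0.15 × 0.0405715 = 0.00608572
  π_C·L_C = 0.21 × 0.0131676 = 0.0027652
  π_D·L_D = 0.25 × 0.0103645 = 0.00259112
Sum: 0.0435104 + 0.00608572 + 0.0027652 + 0.00259112 = 0.0549524
So the posterior for Population B is 0.00608572 / 0.0549524 ≈ 0.111.

0.111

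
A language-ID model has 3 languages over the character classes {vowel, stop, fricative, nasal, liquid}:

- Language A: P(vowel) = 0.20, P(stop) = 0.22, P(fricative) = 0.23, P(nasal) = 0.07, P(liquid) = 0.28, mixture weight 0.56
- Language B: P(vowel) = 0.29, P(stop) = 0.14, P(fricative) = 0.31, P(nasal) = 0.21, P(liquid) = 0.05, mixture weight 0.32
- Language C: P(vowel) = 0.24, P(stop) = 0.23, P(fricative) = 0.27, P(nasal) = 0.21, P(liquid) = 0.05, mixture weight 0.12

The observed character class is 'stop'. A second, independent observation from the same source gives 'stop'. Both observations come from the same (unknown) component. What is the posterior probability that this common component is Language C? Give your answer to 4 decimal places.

0.1598

Posterior ∝ prior × likelihood, so P(k | x) ∝ π_k f_k(x); normalise over all components.
Since both observations come from the same component, the likelihood for component k is f_k(x₁)·f_k(x₂).
  p_A = [P(stop | comp) = 0.22] × [0.22] = 0.0484
  p_B = [P(stop | comp) = 0.14] × [0.14] = 0.0196
  p_C = [P(stop | comp) = 0.23] × [0.23] = 0.0529
Weight by the priors:
  π_A·p_A = 0.56 × 0.0484 = 0.027104
  π_B·p_B = 0.32 × 0.0196 = 0.006272
  π_C·p_C = 0.12 × 0.0529 = 0.006348
Normaliser: 0.027104 + 0.006272 + 0.006348 = 0.039724
P(Language C | x₁, x₂) = 0.006348 / 0.039724 ≈ 0.1598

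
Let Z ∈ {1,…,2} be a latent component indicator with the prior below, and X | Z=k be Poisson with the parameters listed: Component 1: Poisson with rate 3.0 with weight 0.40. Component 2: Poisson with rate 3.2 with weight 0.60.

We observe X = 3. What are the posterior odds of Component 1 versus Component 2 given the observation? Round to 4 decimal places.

0.6709

Only the two components matter; the odds are (P(Z=i) f_i(x)) / (P(Z=j) f_j(x)).
Poisson probabilities:
  f_1 = 0.224042
  f_2 = 0.222616
0.0896167 / 0.13357 ≈ 0.6709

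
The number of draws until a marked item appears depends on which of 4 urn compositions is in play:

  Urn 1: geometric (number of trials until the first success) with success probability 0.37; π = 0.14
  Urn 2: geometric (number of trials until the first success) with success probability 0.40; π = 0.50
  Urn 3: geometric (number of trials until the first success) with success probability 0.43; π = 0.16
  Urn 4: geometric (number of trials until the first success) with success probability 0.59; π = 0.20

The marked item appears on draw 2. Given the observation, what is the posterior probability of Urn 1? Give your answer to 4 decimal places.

0.1358

Posterior ∝ prior × likelihood, so P(k | x) ∝ w_k f_k(x); normalise over all components.
Component likelihoods at x = 2:
  p_1 = 0.2331
  p_2 = 0.24
  p_3 = 0.2451
  p_4 = 0.2419
Weight by the priors:
  w_1·p_1 = 0.14 × 0.2331 = 0.032634
  w_2·p_2 = 0.50 × 0.24 = 0.12
  w_3·p_3 = 0.16 × 0.2451 = 0.039216
  w_4·p_4 = 0.20 × 0.2419 = 0.04838
Normaliser: 0.032634 + 0.12 + 0.039216 + 0.04838 = 0.24023
Responsibility of Urn 1: 0.032634 / 0.24023 ≈ 0.1358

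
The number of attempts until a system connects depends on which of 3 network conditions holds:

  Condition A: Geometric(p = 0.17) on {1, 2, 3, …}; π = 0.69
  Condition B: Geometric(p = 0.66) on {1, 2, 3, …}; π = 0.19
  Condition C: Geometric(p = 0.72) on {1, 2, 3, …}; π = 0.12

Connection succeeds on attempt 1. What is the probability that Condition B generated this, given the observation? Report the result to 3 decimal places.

0.381

Posterior ∝ prior × likelihood, so P(k | x) ∝ π_k f_k(x); normalise over all components.
Component likelihoods at x = 1:
  f_A = 0.17·(1−0.17)^0 = 0.17·1 = 0.17
  f_B = 0.66·(1−0.66)^0 = 0.66·1 = 0.66
  f_C = 0.72·(1−0.72)^0 = 0.72·1 = 0.72
Prior × likelihood for each component:
  π_A·f_A = 0.69 × 0.17 = 0.1173
  π_B·f_B = 0.19 × 0.66 = 0.1254
  π_C·f_C = 0.12 × 0.72 = 0.0864
Evidence: 0.1173 + 0.1254 + 0.0864 = 0.3291
Responsibility of Condition B: 0.1254 / 0.3291 ≈ 0.381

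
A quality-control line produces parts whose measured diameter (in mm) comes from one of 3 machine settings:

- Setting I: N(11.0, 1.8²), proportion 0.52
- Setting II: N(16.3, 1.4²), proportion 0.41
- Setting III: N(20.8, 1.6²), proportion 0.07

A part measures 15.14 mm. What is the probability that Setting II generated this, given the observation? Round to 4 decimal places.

0.9098

The responsibility of component k is w_k f_k(x) divided by Σ_j w_j f_j(x).
Evaluate each component's likelihood at the observed value:
  L_I = 0.0157372
  L_II = 0.202164
  L_III = 0.000478002
Prior × likelihood for each component:
  w_I·L_I = 0.52 × 0.0157372 = 0.00818337
  w_II·L_II = 0.41 × 0.202164 = 0.0828872
  w_III·L_III = 0.07 × 0.000478002 = 3.34602e-05
Sum: 0.00818337 + 0.0828872 + 3.34602e-05 = 0.0911041
P(Setting II | data) = 0.0828872 / 0.0911041 ≈ 0.9098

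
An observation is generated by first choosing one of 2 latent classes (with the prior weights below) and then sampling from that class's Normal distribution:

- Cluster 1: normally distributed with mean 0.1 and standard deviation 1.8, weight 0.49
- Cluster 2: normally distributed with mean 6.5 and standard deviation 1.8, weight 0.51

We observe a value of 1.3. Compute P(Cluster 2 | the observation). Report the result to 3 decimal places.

0.020

By Bayes' theorem, P(k | x) = w_k f_k(x) / Σ_j w_j f_j(x).
Normal densities:
  p_1 = 0.177471
  p_2 = 0.00341504
Multiply by the mixture weights:
  w_1·p_1 = 0.49 × 0.177471 = 0.0869608
  w_2·p_2 = 0.51 × 0.00341504 = 0.00174167
Denominator: 0.0869608 + 0.00174167 = 0.0887025
P(Cluster 2 | x) = 0.00174167 / 0.0887025 ≈ 0.020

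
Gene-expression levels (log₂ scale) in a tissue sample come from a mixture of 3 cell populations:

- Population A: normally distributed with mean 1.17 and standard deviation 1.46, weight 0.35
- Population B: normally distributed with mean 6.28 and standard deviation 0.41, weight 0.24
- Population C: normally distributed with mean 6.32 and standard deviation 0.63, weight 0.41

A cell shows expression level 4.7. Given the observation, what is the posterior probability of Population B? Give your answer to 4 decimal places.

P(component k | x) = P(Z=k)·f_k(x) / marginal(x), where marginal(x) = Σ_j P(Z=j)·f_j(x).
Evaluate each component's likelihood at the observed value:
  f_A = 0.0146946
  f_B = 0.000579884
  f_C = 0.0232134
Multiply by the mixture weights:
  P(Z=A)·f_A = 0.35 × 0.0146946 = 0.00514312
  P(Z=B)·f_B = 0.24 × 0.000579884 = 0.000139172
  P(Z=C)·f_C = 0.41 × 0.0232134 = 0.00951749
Marginal: 0.00514312 + 0.000139172 + 0.00951749 = 0.0147998
P(Population B | x) = 0.000139172 / 0.0147998 ≈ 0.0094

0.0094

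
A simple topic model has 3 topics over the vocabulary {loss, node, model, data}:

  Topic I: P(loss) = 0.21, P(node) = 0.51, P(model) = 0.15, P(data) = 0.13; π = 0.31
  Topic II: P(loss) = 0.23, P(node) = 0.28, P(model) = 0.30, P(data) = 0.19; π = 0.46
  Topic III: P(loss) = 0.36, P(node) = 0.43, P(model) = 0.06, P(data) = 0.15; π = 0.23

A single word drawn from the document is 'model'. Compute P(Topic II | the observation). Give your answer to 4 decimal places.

The responsibility of component k is π_k f_k(x) divided by Σ_j π_j f_j(x).
Evaluate each component's likelihood at the observed value:
  L_I = P(model | comp) = 0.15
  L_II = P(model | comp) = 0.30
  L_III = P(model | comp) = 0.06
Weight by the priors:
  π_I·L_I = 0.31 × 0.15 = 0.0465
  π_II·L_II = 0.46 × 0.3 = 0.138
  π_III·L_III = 0.23 × 0.06 = 0.0138
Denominator: 0.0465 + 0.138 + 0.0138 = 0.1983
P(Topic II | 'model') ≈ 0.6959

0.6959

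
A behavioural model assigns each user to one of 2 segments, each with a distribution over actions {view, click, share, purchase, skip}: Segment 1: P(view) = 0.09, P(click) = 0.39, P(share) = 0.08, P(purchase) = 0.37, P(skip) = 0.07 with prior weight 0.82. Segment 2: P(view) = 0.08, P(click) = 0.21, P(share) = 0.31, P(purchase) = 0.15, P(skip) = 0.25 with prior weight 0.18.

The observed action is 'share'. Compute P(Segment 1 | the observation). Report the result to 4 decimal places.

0.5404

The responsibility of component k is π_k f_k(x) divided by Σ_j π_j f_j(x).
Evaluate each component's likelihood at the observed value:
  L_1 = 0.08
  L_2 = 0.31
Unnormalised posteriors:
  π_1·L_1 = 0.82 × 0.08 = 0.0656
  π_2·L_2 = 0.18 × 0.31 = 0.0558
Marginal: 0.0656 + 0.0558 = 0.1214
P(Segment 1 | 'share') ≈ 0.5404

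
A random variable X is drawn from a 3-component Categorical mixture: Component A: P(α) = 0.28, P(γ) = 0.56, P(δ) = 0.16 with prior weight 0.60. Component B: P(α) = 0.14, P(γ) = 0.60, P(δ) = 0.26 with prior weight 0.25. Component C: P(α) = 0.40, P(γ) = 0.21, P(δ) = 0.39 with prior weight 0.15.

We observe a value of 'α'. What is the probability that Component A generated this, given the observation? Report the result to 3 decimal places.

P(component k | x) = w_k·f_k(x) / marginal(x), where marginal(x) = Σ_j w_j·f_j(x).
Categorical probabilities:
  f_A = 0.28
  f_B = 0.14
  f_C = 0.4
Weight by the priors:
  w_A·f_A = 0.60 × 0.28 = 0.168
  w_B·f_B = 0.25 × 0.14 = 0.035
  w_C·f_C = 0.15 × 0.4 = 0.06
Evidence: 0.168 + 0.035 + 0.06 = 0.263
So the posterior for Component A is 0.168 / 0.263 ≈ 0.639.

0.639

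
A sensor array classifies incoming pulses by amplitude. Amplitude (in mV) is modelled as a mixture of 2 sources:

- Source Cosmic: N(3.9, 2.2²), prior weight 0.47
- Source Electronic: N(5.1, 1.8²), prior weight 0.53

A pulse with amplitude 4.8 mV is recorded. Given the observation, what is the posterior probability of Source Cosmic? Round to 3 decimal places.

The responsibility of component k is π_k f_k(x) divided by Σ_j π_j f_j(x).
Component likelihoods at x = 4.8 mV:
  f_Cosmic = (1/(2.2·√(2π)))·exp(−(4.8−3.9)²/(2·2.2²)) = 0.181337·exp(-0.08368) = 0.166781
  f_Electronic = (1/(1.8·√(2π)))·exp(−(4.8−5.1)²/(2·1.8²)) = 0.221635·exp(-0.01389) = 0.218578
Prior × likelihood for each component:
  π_Cosmic·f_Cosmic = 0.47 × 0.166781 = 0.0783871
  π_Electronic·f_Electronic = 0.53 × 0.218578 = 0.115846
Normaliser: 0.0783871 + 0.115846 = 0.194233
So the posterior for Source Cosmic is 0.0783871 / 0.194233 ≈ 0.404.

0.404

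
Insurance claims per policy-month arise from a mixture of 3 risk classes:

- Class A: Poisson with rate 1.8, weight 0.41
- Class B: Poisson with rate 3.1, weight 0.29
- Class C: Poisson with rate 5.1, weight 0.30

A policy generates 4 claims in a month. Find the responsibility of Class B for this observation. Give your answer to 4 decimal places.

0.3824

P(component k | x) = P(Z=k)·f_k(x) / marginal(x), where marginal(x) = Σ_j P(Z=j)·f_j(x).
Component likelihoods at x = 4 claims:
  f_A = 0.0723017
  f_B = 0.17335
  f_C = 0.171857
Multiply by the mixture weights:
  P(Z=A)·f_A = 0.41 × 0.0723017 = 0.0296437
  P(Z=B)·f_B = 0.29 × 0.17335 = 0.0502714
  P(Z=C)·f_C = 0.30 × 0.171857 = 0.0515571
Normaliser: 0.0296437 + 0.0502714 + 0.0515571 = 0.131472
P(Class B | x) = 0.0502714 / 0.131472 ≈ 0.3824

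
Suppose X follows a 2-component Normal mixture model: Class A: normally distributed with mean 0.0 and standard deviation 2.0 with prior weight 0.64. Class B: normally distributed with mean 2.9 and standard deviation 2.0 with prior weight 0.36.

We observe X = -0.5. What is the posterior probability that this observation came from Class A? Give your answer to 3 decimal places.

Posterior ∝ prior × likelihood, so P(k | x) ∝ w_k f_k(x); normalise over all components.
Component likelihoods at x = -0.5:
  L_A = (1/(2.0·√(2π)))·exp(−(-0.5−0.0)²/(2·2.0²)) = 0.199471·exp(-0.03125) = 0.193334
  L_B = (1/(2.0·√(2π)))·exp(−(-0.5−2.9)²/(2·2.0²)) = 0.199471·exp(-1.44500) = 0.0470245
Multiply by the mixture weights:
  w_A·L_A = 0.64 × 0.193334 = 0.123734
  w_B·L_B = 0.36 × 0.0470245 = 0.0169288
Evidence: 0.123734 + 0.0169288 = 0.140663
P(Class A | x) = 0.123734 / 0.140663 ≈ 0.880

0.880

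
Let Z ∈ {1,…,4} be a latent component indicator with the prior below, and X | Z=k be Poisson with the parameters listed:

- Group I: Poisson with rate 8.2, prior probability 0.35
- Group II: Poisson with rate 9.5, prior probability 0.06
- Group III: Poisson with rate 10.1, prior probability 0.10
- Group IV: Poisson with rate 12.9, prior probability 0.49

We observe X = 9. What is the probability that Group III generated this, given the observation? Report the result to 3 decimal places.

The responsibility of component k is P(Z=k) f_k(x) divided by Σ_j P(Z=j) f_j(x).
Evaluate each component's likelihood at the observed value:
  L_I = e^(−8.2)·8.2^9/9! = 0.126866
  L_II = e^(−9.5)·9.5^9/9! = 0.130003
  L_III = e^(−10.1)·10.1^9/9! = 0.12381
  L_IV = e^(−12.9)·12.9^9/9! = 0.0680998
Weight by the priors:
  P(Z=I)·L_I = 0.35 × 0.126866 = 0.0444033
  P(Z=II)·L_II = 0.06 × 0.130003 = 0.00780015
  P(Z=III)·L_III = 0.10 × 0.12381 = 0.012381
  P(Z=IV)·L_IV = 0.49 × 0.0680998 = 0.0333689
Denominator: 0.0444033 + 0.00780015 + 0.012381 + 0.0333689 = 0.0979533
P(Group III | x) ≈ 0.126

0.126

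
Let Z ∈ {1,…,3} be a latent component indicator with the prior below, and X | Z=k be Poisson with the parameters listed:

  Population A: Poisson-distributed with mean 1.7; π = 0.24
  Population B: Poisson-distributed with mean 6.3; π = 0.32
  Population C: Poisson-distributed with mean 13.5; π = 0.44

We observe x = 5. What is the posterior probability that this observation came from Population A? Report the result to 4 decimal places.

By Bayes' theorem, P(k | x) = π_k f_k(x) / Σ_j π_j f_j(x).
Poisson probabilities:
  L_A = 0.0216154
  L_B = 0.151868
  L_C = 0.00512286
Weight by the priors:
  π_A·L_A = 0.24 × 0.0216154 = 0.00518769
  π_B·L_B = 0.32 × 0.151868 = 0.0485978
  π_C·L_C = 0.44 × 0.00512286 = 0.00225406
Normaliser: 0.00518769 + 0.0485978 + 0.00225406 = 0.0560395
P(Population A | x) ≈ 0.0926

0.0926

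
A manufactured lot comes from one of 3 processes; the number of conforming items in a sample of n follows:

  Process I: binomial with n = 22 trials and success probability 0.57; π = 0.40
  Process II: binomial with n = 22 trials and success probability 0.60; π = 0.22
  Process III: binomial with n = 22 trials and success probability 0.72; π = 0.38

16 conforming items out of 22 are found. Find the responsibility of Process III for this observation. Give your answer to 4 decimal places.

Apply Bayes' rule: the posterior for each component is proportional to its prior times its likelihood at x.
Evaluate each component's likelihood at the observed value:
  f_I = 0.0585629
  f_II = 0.0862173
  f_III = 0.187535
Prior × likelihood for each component:
  w_I·f_I = 0.40 × 0.0585629 = 0.0234252
  w_II·f_II = 0.22 × 0.0862173 = 0.0189678
  w_III·f_III = 0.38 × 0.187535 = 0.0712633
Normaliser: 0.0234252 + 0.0189678 + 0.0712633 = 0.113656
P(Process III | x) ≈ 0.6270

0.6270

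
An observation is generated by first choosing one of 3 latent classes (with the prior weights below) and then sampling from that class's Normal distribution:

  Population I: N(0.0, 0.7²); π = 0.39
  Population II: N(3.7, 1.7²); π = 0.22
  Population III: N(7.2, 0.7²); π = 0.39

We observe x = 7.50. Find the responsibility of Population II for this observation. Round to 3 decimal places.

0.021

The responsibility of component k is π_k f_k(x) divided by Σ_j π_j f_j(x).
Normal densities:
  p_I = (1/(0.7·√(2π)))·exp(−(7.50−0.0)²/(2·0.7²)) = 0.569918·exp(-57.39796) = 6.73279e-26
  p_II = (1/(1.7·√(2π)))·exp(−(7.50−3.7)²/(2·1.7²)) = 0.234672·exp(-2.49827) = 0.0192964
  p_III = (1/(0.7·√(2π)))·exp(−(7.50−7.2)²/(2·0.7²)) = 0.569918·exp(-0.09184) = 0.51991
Prior × likelihood for each component:
  π_I·p_I = 0.39 × 6.73279e-26 = 2.62579e-26
  π_II·p_II = 0.22 × 0.0192964 = 0.00424521
  π_III·p_III = 0.39 × 0.51991 = 0.202765
Sum: 2.62579e-26 + 0.00424521 + 0.202765 = 0.20701
Responsibility of Population II: 0.00424521 / 0.20701 ≈ 0.021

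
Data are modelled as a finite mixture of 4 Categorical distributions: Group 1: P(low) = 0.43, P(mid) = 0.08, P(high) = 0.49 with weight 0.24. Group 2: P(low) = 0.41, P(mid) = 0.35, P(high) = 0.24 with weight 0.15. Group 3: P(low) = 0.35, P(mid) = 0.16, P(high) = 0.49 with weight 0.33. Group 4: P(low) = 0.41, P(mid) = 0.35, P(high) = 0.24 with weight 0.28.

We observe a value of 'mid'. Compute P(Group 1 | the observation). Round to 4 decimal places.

0.0863

By Bayes' theorem, P(k | x) = w_k f_k(x) / Σ_j w_j f_j(x).
Evaluate each component's likelihood at the observed value:
  f_1 = 0.08
  f_2 = 0.35
  f_3 = 0.16
  f_4 = 0.35
Unnormalised posteriors:
  w_1·f_1 = 0.24 × 0.08 = 0.0192
  w_2·f_2 = 0.15 × 0.35 = 0.0525
  w_3·f_3 = 0.33 × 0.16 = 0.0528
  w_4·f_4 = 0.28 × 0.35 = 0.098
Sum: 0.0192 + 0.0525 + 0.0528 + 0.098 = 0.2225
Responsibility of Group 1: 0.0192 / 0.2225 ≈ 0.0863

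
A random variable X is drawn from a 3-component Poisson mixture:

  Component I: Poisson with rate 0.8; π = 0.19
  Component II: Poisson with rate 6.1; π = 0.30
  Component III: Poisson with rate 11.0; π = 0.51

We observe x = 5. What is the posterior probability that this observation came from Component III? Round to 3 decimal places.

By Bayes' theorem, P(k | x) = P(Z=k) f_k(x) / Σ_j P(Z=j) f_j(x).
Evaluate each component's likelihood at the observed value:
  p_I = e^(−0.8)·0.8^5/5! = 0.00122697
  p_II = e^(−6.1)·6.1^5/5! = 0.15786
  p_III = e^(−11.0)·11.0^5/5! = 0.0224152
Weight by the priors:
  P(Z=I)·p_I = 0.19 × 0.00122697 = 0.000233124
  P(Z=II)·p_II = 0.30 × 0.15786 = 0.0473579
  P(Z=III)·p_III = 0.51 × 0.0224152 = 0.0114318
Marginal: 0.000233124 + 0.0473579 + 0.0114318 = 0.0590228
Responsibility of Component III: 0.0114318 / 0.0590228 ≈ 0.194

0.194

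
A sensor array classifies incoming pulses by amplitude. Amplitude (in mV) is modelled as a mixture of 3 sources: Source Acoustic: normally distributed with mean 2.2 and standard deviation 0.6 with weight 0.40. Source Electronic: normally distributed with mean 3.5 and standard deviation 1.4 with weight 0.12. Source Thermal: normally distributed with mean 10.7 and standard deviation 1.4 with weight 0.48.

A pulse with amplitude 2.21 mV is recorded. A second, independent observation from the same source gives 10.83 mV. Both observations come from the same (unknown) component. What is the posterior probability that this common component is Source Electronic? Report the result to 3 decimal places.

0.947

The responsibility of component k is w_k f_k(x) divided by Σ_j w_j f_j(x).
Since both observations come from the same component, the likelihood for component k is f_k(x₁)·f_k(x₂).
  f_Acoustic = [0.664811] × [7.93007e-46] = 5.272e-46
  f_Electronic = [0.186388] × [3.17826e-07] = 5.92388e-08
  f_Thermal = [2.9449e-09] × [0.283733] = 8.35565e-10
Unnormalised posteriors:
  w_Acoustic·f_Acoustic = 0.40 × 5.272e-46 = 2.1088e-46
  w_Electronic·f_Electronic = 0.12 × 5.92388e-08 = 7.10866e-09
  w_Thermal·f_Thermal = 0.48 × 8.35565e-10 = 4.01071e-10
Sum: 2.1088e-46 + 7.10866e-09 + 4.01071e-10 = 7.50973e-09
So the posterior for Source Electronic is 7.10866e-09 / 7.50973e-09 ≈ 0.947.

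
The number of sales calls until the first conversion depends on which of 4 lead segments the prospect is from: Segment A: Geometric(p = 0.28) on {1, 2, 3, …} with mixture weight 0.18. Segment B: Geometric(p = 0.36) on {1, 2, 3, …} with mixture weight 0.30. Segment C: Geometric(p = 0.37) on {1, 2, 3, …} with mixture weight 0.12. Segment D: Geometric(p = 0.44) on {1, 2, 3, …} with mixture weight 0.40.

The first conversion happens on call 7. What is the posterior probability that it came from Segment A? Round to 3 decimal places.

Posterior ∝ prior × likelihood, so P(k | x) ∝ P(Z=k) f_k(x); normalise over all components.
Component likelihoods at x = 7:
  L_A = 0.0390079
  L_B = 0.024739
  L_C = 0.0231337
  L_D = 0.01357
Multiply by the mixture weights:
  P(Z=A)·L_A = 0.18 × 0.0390079 = 0.00702143
  P(Z=B)·L_B = 0.30 × 0.024739 = 0.0074217
  P(Z=C)·L_C = 0.12 × 0.0231337 = 0.00277604
  P(Z=D)·L_D = 0.40 × 0.01357 = 0.00542801
Sum: 0.00702143 + 0.0074217 + 0.00277604 + 0.00542801 = 0.0226472
P(Segment A | data) = 0.00702143 / 0.0226472 ≈ 0.310

0.310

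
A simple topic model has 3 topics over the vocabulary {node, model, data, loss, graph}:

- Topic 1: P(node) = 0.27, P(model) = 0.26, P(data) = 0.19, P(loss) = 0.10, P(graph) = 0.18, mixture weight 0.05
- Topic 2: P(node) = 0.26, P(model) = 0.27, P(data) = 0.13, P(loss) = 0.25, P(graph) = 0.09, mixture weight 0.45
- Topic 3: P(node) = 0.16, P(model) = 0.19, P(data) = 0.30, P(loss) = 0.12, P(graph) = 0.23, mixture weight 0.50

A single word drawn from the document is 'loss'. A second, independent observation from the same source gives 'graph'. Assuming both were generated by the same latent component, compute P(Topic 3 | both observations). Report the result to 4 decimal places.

0.5559

Posterior ∝ prior × likelihood, so P(k | x) ∝ w_k f_k(x); normalise over all components.
Since both observations come from the same component, the likelihood for component k is f_k(x₁)·f_k(x₂).
  p_1 = [0.1] × [0.18] = 0.018
  p_2 = [0.25] × [0.09] = 0.0225
  p_3 = [0.12] × [0.23] = 0.0276
Prior × likelihood for each component:
  w_1·p_1 = 0.05 × 0.018 = 0.0009
  w_2·p_2 = 0.45 × 0.0225 = 0.010125
  w_3·p_3 = 0.50 × 0.0276 = 0.0138
Evidence: 0.0009 + 0.010125 + 0.0138 = 0.024825
So the posterior for Topic 3 is 0.0138 / 0.024825 ≈ 0.5559.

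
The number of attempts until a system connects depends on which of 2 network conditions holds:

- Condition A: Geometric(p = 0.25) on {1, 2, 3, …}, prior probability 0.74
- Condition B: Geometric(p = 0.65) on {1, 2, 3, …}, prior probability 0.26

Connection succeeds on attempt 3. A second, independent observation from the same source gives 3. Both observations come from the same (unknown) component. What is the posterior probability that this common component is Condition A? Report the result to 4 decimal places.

The responsibility of component k is P(Z=k) f_k(x) divided by Σ_j P(Z=j) f_j(x).
Since both observations come from the same component, the likelihood for component k is f_k(x₁)·f_k(x₂).
  L_A = [0.140625] × [0.140625] = 0.0197754
  L_B = [0.079625] × [0.079625] = 0.00634014
Weight by the priors:
  P(Z=A)·L_A = 0.74 × 0.0197754 = 0.0146338
  P(Z=B)·L_B = 0.26 × 0.00634014 = 0.00164844
Sum: 0.0146338 + 0.00164844 = 0.0162822
So the posterior for Condition A is 0.0146338 / 0.0162822 ≈ 0.8988.

0.8988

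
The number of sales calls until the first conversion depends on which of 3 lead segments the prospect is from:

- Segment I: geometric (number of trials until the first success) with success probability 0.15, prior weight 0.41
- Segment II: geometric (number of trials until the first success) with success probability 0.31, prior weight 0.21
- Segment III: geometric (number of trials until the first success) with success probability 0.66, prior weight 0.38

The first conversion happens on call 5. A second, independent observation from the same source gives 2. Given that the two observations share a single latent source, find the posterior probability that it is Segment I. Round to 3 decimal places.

0.512

By Bayes' theorem, P(k | x) = P(Z=k) f_k(x) / Σ_j P(Z=j) f_j(x).
Since both observations come from the same component, the likelihood for component k is f_k(x₁)·f_k(x₂).
  p_I = [0.0783009] × [0.1275] = 0.00998337
  p_II = [0.0702681] × [0.2139] = 0.0150303
  p_III = [0.00881982] × [0.2244] = 0.00197917
Prior × likelihood for each component:
  P(Z=I)·p_I = 0.41 × 0.00998337 = 0.00409318
  P(Z=II)·p_II = 0.21 × 0.0150303 = 0.00315637
  P(Z=III)·p_III = 0.38 × 0.00197917 = 0.000752083
Denominator: 0.00409318 + 0.00315637 + 0.000752083 = 0.00800164
So the posterior for Segment I is 0.00409318 / 0.00800164 ≈ 0.512.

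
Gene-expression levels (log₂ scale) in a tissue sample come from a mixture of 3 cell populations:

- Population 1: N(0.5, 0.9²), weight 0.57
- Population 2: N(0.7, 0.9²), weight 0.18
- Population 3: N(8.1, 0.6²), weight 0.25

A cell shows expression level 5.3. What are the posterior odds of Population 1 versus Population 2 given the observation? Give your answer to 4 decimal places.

The posterior odds equal the prior odds times the likelihood ratio: (π_i/π_j)·(f_i(x)/f_j(x)).
Normal densities:
  L_1 = 2.95145e-07
  L_2 = 9.41957e-07
  L_3 = 1.24101e-05
Odds = (0.57/0.18) × (2.95145e-07/9.41957e-07) = 3.16667 × 0.313331 ≈ 0.9922

0.9922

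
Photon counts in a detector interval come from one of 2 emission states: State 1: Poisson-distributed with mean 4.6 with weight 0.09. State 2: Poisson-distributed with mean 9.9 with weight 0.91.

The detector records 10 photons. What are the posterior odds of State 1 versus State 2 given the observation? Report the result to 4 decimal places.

Only the two components matter; the odds are (w_i f_i(x)) / (w_j f_j(x)).
Component likelihoods at x = 10 photons:
  p_1 = e^(−4.6)·4.6^10/10! = 0.0117506
  p_2 = e^(−9.9)·9.9^10/10! = 0.125047
0.00105756 / 0.113793 ≈ 0.0093

0.0093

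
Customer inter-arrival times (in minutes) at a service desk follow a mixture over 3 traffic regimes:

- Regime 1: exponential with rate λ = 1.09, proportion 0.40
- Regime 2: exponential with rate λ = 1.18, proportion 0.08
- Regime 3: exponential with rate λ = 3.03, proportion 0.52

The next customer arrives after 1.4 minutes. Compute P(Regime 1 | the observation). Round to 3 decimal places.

0.699

Apply Bayes' rule: the posterior for each component is proportional to its prior times its likelihood at x.
Evaluate each component's likelihood at the observed value:
  L_1 = 0.23697
  L_2 = 0.226166
  L_3 = 0.0435678
Multiply by the mixture weights:
  π_1·L_1 = 0.40 × 0.23697 = 0.0947879
  π_2·L_2 = 0.08 × 0.226166 = 0.0180933
  π_3·L_3 = 0.52 × 0.0435678 = 0.0226552
Denominator: 0.0947879 + 0.0180933 + 0.0226552 = 0.135536
Responsibility of Regime 1: 0.0947879 / 0.135536 ≈ 0.699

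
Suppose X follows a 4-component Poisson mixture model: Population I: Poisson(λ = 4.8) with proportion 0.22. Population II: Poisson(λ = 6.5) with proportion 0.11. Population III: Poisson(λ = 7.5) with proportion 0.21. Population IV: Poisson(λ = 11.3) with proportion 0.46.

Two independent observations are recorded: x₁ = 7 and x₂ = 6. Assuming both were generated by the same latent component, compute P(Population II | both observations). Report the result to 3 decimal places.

0.238

Apply Bayes' rule: the posterior for each component is proportional to its prior times its likelihood at x.
Since both observations come from the same component, the likelihood for component k is f_k(x₁)·f_k(x₂).
  p_I = [e^(−4.8)·4.8^7/7! = 0.0958616] × [0.139798] = 0.0134013
  p_II = [e^(−6.5)·6.5^7/7! = 0.146234] × [0.157483] = 0.0230294
  p_III = [e^(−7.5)·7.5^7/7! = 0.146484] × [0.136718] = 0.020027
  p_IV = [e^(−11.3)·11.3^7/7! = 0.0577552] × [0.0357775] = 0.00206634
Prior × likelihood for each component:
  π_I·p_I = 0.22 × 0.0134013 = 0.00294828
  π_II·p_II = 0.11 × 0.0230294 = 0.00253323
  π_III·p_III = 0.21 × 0.020027 = 0.00420567
  π_IV·p_IV = 0.46 × 0.00206634 = 0.000950516
Evidence: 0.00294828 + 0.00253323 + 0.00420567 + 0.000950516 = 0.0106377
P(Population II | x₁,x₂) = 0.00253323 / 0.0106377 ≈ 0.238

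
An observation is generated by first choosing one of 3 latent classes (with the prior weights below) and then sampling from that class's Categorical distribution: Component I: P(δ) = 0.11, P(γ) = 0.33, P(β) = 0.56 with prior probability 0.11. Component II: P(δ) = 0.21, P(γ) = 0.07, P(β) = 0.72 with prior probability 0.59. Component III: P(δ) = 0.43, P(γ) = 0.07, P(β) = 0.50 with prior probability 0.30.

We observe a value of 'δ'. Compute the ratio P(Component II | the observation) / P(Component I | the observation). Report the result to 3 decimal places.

Only the two components matter; the odds are (P(Z=i) f_i(x)) / (P(Z=j) f_j(x)).
Component likelihoods at x = 'δ':
  p_I = 0.11
  p_II = 0.21
  p_III = 0.43
Odds = (0.59/0.11) × (0.21/0.11) = 5.36364 × 1.90909 ≈ 10.240

10.240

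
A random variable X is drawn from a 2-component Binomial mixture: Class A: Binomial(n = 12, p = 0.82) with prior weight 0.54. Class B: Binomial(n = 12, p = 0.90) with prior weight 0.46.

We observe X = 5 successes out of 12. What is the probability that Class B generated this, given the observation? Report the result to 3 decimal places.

0.022

By Bayes' theorem, P(k | x) = w_k f_k(x) / Σ_j w_j f_j(x).
Evaluate each component's likelihood at the observed value:
  f_A = 0.00179764
  f_B = 4.67668e-05
Weight by the priors:
  w_A·f_A = 0.54 × 0.00179764 = 0.000970724
  w_B·f_B = 0.46 × 4.67668e-05 = 2.15127e-05
Evidence: 0.000970724 + 2.15127e-05 = 0.000992237
P(Class B | the observation) = 2.15127e-05 / 0.000992237 ≈ 0.022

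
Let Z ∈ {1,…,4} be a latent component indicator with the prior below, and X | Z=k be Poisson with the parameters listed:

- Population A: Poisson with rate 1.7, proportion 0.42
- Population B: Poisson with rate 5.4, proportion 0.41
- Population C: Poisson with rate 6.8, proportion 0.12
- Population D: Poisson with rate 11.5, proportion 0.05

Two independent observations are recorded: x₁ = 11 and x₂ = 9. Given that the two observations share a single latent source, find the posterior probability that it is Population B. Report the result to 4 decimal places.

P(component k | x) = w_k·f_k(x) / marginal(x), where marginal(x) = Σ_j w_j·f_j(x).
Since both observations come from the same component, the likelihood for component k is f_k(x₁)·f_k(x₂).
  f_A = [1.56849e-06] × [5.97003e-05] = 9.36394e-11
  f_B = [0.0128821] × [0.0485949] = 0.000626002
  f_C = [0.0401088] × [0.0954146] = 0.00382697
  f_D = [0.118068] × [0.0982044] = 0.0115948
Unnormalised posteriors:
  w_A·f_A = 0.42 × 9.36394e-11 = 3.93285e-11
  w_B·f_B = 0.41 × 0.000626002 = 0.000256661
  w_C·f_C = 0.12 × 0.00382697 = 0.000459236
  w_D·f_D = 0.05 × 0.0115948 = 0.000579742
Normaliser: 3.93285e-11 + 0.000256661 + 0.000459236 + 0.000579742 = 0.00129564
So the posterior for Population B is 0.000256661 / 0.00129564 ≈ 0.1981.

0.1981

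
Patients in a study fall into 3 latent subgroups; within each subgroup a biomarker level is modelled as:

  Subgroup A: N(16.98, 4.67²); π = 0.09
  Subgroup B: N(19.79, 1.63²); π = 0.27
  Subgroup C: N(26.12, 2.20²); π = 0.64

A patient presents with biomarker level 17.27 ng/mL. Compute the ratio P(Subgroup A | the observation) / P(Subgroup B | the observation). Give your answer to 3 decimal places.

0.384

Only the two components matter; the odds are (π_i f_i(x)) / (π_j f_j(x)).
Evaluate each component's likelihood at the observed value:
  f_A = 0.0852621
  f_B = 0.074081
  f_C = 5.55313e-05
0.00767359 / 0.0200019 ≈ 0.384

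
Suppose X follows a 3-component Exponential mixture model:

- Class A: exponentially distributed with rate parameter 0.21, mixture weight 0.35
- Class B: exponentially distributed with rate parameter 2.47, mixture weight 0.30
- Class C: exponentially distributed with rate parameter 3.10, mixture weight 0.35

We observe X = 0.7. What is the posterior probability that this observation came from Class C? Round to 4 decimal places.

0.3885

By Bayes' theorem, P(k | x) = π_k f_k(x) / Σ_j π_j f_j(x).
Evaluate each component's likelihood at the observed value:
  p_A = 0.21·e^(−0.21·0.7) = 0.21·e^(−0.1470) = 0.181292
  p_B = 2.47·e^(−2.47·0.7) = 2.47·e^(−1.7290) = 0.438331
  p_C = 3.10·e^(−3.10·0.7) = 3.10·e^(−2.1700) = 0.353951
Multiply by the mixture weights:
  π_A·p_A = 0.35 × 0.181292 = 0.0634521
  π_B·p_B = 0.30 × 0.438331 = 0.131499
  π_C·p_C = 0.35 × 0.353951 = 0.123883
Evidence: 0.0634521 + 0.131499 + 0.123883 = 0.318834
Responsibility of Class C: 0.123883 / 0.318834 ≈ 0.3885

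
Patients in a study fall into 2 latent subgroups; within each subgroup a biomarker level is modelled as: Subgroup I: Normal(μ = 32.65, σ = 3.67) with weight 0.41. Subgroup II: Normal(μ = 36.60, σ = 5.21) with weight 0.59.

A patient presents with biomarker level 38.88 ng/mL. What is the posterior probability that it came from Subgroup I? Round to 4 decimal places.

Posterior ∝ prior × likelihood, so P(k | x) ∝ w_k f_k(x); normalise over all components.
Evaluate each component's likelihood at the observed value:
  p_I = (1/(3.67·√(2π)))·exp(−(38.88−32.65)²/(2·3.67²)) = 0.108704·exp(-1.44083) = 0.0257334
  p_II = (1/(5.21·√(2π)))·exp(−(38.88−36.60)²/(2·5.21²)) = 0.076572·exp(-0.09576) = 0.0695803
Multiply by the mixture weights:
  w_I·p_I = 0.41 × 0.0257334 = 0.0105507
  w_II·p_II = 0.59 × 0.0695803 = 0.0410524
Evidence: 0.0105507 + 0.0410524 = 0.0516031
So the posterior for Subgroup I is 0.0105507 / 0.0516031 ≈ 0.2045.

0.2045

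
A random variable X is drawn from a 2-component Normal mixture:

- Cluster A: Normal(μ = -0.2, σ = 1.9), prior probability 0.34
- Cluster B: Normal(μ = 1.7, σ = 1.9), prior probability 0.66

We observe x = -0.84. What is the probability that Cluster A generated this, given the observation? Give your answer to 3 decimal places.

Apply Bayes' rule: the posterior for each component is proportional to its prior times its likelihood at x.
Evaluate each component's likelihood at the observed value:
  f_A = (1/(1.9·√(2π)))·exp(−(-0.84−-0.2)²/(2·1.9²)) = 0.209970·exp(-0.05673) = 0.198389
  f_B = (1/(1.9·√(2π)))·exp(−(-0.84−1.7)²/(2·1.9²)) = 0.209970·exp(-0.89357) = 0.0859177
Weight by the priors:
  w_A·f_A = 0.34 × 0.198389 = 0.0674524
  w_B·f_B = 0.66 × 0.0859177 = 0.0567057
Denominator: 0.0674524 + 0.0567057 = 0.124158
P(Cluster A | the observation) ≈ 0.543

0.543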